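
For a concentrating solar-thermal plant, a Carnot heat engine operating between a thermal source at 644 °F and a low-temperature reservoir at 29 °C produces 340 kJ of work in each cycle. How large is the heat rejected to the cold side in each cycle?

T_H = 644 °F → (644 − 32) × 5/9 = 340.00 °C = 613.15 K.
T_C = 29 °C → 29 + 273.15 = 302.15 K.
η_rev = 1 − T_C/T_H = 1 − 302.15/613.15 = 0.5072.
Since Q_C/Q_H = T_C/T_H and Q_H = W/η, Q_C = W·T_C/(T_H − T_C) = 340 × 302.15/311.00 = 330 kJ.

Q_C ≈ 330 kJ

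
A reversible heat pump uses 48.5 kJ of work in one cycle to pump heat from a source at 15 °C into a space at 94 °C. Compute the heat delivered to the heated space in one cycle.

T_H = 94 °C → 94 + 273.15 = 367.15 K.
T_C = 15 °C → 15 + 273.15 = 288.15 K.
The Carnot heat-pump COP is COP_HP = T_H/(T_H − T_C) = 367.15/79.00 = 4.6475.
Q_H = COP_HP · W = 4.6475 × 48.5 = 225.4 kJ.

Q_H ≈ 225.4 kJ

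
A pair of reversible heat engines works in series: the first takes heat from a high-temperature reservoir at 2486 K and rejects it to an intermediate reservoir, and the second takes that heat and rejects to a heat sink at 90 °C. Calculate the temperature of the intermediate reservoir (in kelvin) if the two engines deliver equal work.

T_C = 90 °C → 90 + 273.15 = 363.15 K.
For reversible stages Q_m = Q_H·(T_m/T_H). Setting W₁ = Q_H(1 − T_m/T_H) equal to W₂ = Q_m(1 − T_C/T_m) = Q_H·(T_m − T_C)/T_H gives T_H − T_m = T_m − T_C, so T_m = (T_H + T_C)/2 = (2486.00 + 363.15)/2 = 1420 K.

T_m ≈ 1420 K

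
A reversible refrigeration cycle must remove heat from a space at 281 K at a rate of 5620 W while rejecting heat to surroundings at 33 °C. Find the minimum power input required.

T_H = 33 °C → 33 + 273.15 = 306.15 K.
Carnot COP: COP_R = T_C/(T_H − T_C) = 281.00/25.15 = 11.1730.
W = Q_C/COP_R = 5620/11.1730 = 503.0 W.

Ẇ_in ≈ 503.0 W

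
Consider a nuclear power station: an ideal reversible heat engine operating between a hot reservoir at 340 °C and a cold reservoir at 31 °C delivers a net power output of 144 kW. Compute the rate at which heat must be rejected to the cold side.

T_H = 340 °C → 340 + 273.15 = 613.15 K.
T_C = 31 °C → 31 + 273.15 = 304.15 K.
For a reversible engine, η = 1 − T_C/T_H = 1 − 304.15/613.15 = 0.5040.
Since Q_C/Q_H = T_C/T_H and Q_H = W/η, Q_C = W·T_C/(T_H − T_C) = 144 × 304.15/309.00 = 141.7 kW.

Q̇_C ≈ 141.7 kW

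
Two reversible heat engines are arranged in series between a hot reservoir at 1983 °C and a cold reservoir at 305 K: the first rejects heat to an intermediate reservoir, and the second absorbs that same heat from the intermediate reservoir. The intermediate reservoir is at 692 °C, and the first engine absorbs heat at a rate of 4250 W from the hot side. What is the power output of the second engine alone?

Ẇ₂ ≈ 1244 W

T_H = 1983 °C → 1983 + 273.15 = 2256.15 K.
T_m = 692 °C → 692 + 273.15 = 965.15 K.
Heat entering the second stage: Q_m = Q_H·(T_m/T_H) = 4250 × 965.15/2256.15 = 1818 W.
Second-stage efficiency η₂ = 1 − T_C/T_m = 1 − 305.00/965.15 = 0.6840, so W₂ = η₂·Q_m = 1244 W.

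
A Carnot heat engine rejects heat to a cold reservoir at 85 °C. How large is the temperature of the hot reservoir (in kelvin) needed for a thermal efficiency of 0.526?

T_H ≈ 756 K

T_C = 85 °C → 85 + 273.15 = 358.15 K.
From η = 1 − T_C/T_H, solving for T_H gives T_H = T_C/(1 − η) = 358.15/(1 − 0.526) = 756 K.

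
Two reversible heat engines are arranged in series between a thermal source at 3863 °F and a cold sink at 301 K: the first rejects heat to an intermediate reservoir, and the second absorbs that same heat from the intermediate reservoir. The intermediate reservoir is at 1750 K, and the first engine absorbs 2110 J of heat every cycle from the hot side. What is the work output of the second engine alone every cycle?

T_H = 3863 °F → (3863 − 32) × 5/9 = 2128.33 °C = 2401.48 K.
Heat entering the second stage: Q_m = Q_H·(T_m/T_H) = 2110 × 1750.00/2401.48 = 1540 J.
Second-stage efficiency η₂ = 1 − T_C/T_m = 1 − 301.00/1750.00 = 0.8280, so W₂ = η₂·Q_m = 1270 J.

W₂ ≈ 1270 J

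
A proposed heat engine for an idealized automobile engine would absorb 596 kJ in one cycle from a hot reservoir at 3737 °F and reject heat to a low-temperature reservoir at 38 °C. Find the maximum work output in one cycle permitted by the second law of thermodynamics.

W_max ≈ 516 kJ

T_H = 3737 °F → (3737 − 32) × 5/9 = 2058.33 °C = 2331.48 K.
T_C = 38 °C → 38 + 273.15 = 311.15 K.
The second-law ceiling is the Carnot efficiency, η_max = 1 − T_C/T_H = 1 − 311.15/2331.48 = 0.8665.
W_max = η_max · Q_H = 0.8665 × 596 = 516 kJ.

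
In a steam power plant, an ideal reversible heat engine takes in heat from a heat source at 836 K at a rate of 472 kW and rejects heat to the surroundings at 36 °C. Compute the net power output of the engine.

Ẇ ≈ 297.5 kW

T_C = 36 °C → 36 + 273.15 = 309.15 K.
The Carnot efficiency is η = 1 − T_C/T_H = 1 − 309.15/836.00 = 0.6302.
W = η·Q_H = 0.6302 × 472 = 297.5 kW.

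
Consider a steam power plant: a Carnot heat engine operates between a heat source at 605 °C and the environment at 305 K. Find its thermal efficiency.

η ≈ 0.653

T_H = 605 °C → 605 + 273.15 = 878.15 K.
η_rev = 1 − T_C/T_H = 1 − 305.00/878.15 = 0.653.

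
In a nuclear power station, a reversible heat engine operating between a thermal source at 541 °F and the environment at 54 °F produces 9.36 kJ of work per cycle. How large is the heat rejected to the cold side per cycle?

T_H = 541 °F → (541 − 32) × 5/9 = 282.78 °C = 555.93 K.
T_C = 54 °F → (54 − 32) × 5/9 = 12.22 °C = 285.37 K.
The Carnot efficiency is η = 1 − T_C/T_H = 1 − 285.37/555.93 = 0.4867.
Since Q_C/Q_H = T_C/T_H and Q_H = W/η, Q_C = W·T_C/(T_H − T_C) = 9.36 × 285.37/270.56 = 9.87 kJ.

Q_C ≈ 9.87 kJ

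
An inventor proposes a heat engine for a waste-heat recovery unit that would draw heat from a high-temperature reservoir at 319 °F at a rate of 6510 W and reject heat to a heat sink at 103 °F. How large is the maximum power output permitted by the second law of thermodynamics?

T_H = 319 °F → (319 − 32) × 5/9 = 159.44 °C = 432.59 K.
T_C = 103 °F → (103 − 32) × 5/9 = 39.44 °C = 312.59 K.
No engine can exceed the Carnot limit: η_max = 1 − T_C/T_H = 1 − 312.59/432.59 = 0.2774.
W_max = η_max · Q_H = 0.2774 × 6510 = 1806 W.

Ẇ_max ≈ 1806 W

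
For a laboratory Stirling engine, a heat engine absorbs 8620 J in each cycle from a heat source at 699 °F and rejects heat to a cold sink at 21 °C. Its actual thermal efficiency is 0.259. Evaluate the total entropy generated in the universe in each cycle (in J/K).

ΔS_univ ≈ 8.32 J/K

T_H = 699 °F → (699 − 32) × 5/9 = 370.56 °C = 643.71 K.
T_C = 21 °C → 21 + 273.15 = 294.15 K.
W = η·Q_H = 0.259 × 8620 = 2233 J, so Q_C = Q_H − W = 6387 J.
The hot reservoir loses entropy Q_H/T_H = 8620/643.71 = 13.39 J/K; the cold reservoir gains Q_C/T_C = 6387/294.15 = 21.71 J/K.
ΔS_univ = −Q_H/T_H + Q_C/T_C = 8.32 J/K (> 0, since η = 0.259 < η_Carnot = 0.543).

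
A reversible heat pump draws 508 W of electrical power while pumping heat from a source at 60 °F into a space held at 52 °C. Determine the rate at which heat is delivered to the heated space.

T_H = 52 °C → 52 + 273.15 = 325.15 K.
T_C = 60 °F → (60 − 32) × 5/9 = 15.56 °C = 288.71 K.
For a reversible heat pump, COP_HP = T_H/(T_H − T_C) = 325.15/36.44 = 8.9218.
Q_H = COP_HP · W = 8.9218 × 508 = 4530 W.

Q̇_H ≈ 4530 W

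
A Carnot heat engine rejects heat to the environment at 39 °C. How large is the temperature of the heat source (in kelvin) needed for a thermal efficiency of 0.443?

T_C = 39 °C → 39 + 273.15 = 312.15 K.
From η = 1 − T_C/T_H, solving for T_H gives T_H = T_C/(1 − η) = 312.15/(1 − 0.443) = 560 K.

T_H ≈ 560 K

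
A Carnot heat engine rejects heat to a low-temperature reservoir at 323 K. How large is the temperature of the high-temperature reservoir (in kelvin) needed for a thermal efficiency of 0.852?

From η = 1 − T_C/T_H, solving for T_H gives T_H = T_C/(1 − η) = 323.00/(1 − 0.852) = 2180 K.

T_H ≈ 2180 K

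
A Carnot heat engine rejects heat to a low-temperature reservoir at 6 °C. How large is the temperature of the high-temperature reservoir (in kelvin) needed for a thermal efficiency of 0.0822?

T_H ≈ 304.2 K

T_C = 6 °C → 6 + 273.15 = 279.15 K.
From η = 1 − T_C/T_H, solving for T_H gives T_H = T_C/(1 − η) = 279.15/(1 − 0.0822) = 304.2 K.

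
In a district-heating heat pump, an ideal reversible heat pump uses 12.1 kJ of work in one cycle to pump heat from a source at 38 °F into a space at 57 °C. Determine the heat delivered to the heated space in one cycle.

Q_H ≈ 74.4 kJ

T_H = 57 °C → 57 + 273.15 = 330.15 K.
T_C = 38 °F → (38 − 32) × 5/9 = 3.33 °C = 276.48 K.
For a reversible heat pump, COP_HP = T_H/(T_H − T_C) = 330.15/53.67 = 6.1519.
Q_H = COP_HP · W = 6.1519 × 12.1 = 74.4 kJ.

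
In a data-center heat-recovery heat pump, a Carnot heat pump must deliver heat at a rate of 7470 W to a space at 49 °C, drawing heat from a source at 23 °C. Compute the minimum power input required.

Ẇ_in ≈ 602.9 W

T_H = 49 °C → 49 + 273.15 = 322.15 K.
T_C = 23 °C → 23 + 273.15 = 296.15 K.
For a reversible heat pump, COP_HP = T_H/(T_H − T_C) = 322.15/26.00 = 12.3904.
W = Q_H/COP_HP = 7470/12.3904 = 602.9 W.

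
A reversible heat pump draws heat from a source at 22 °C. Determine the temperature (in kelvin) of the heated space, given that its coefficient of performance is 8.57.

T_C = 22 °C → 22 + 273.15 = 295.15 K.
COP_HP = T_H/(T_H − T_C) ⇒ T_H = T_C·COP_HP/(COP_HP − 1) = 295.15 × 8.57/(8.57 − 1) = 334 K.

T_H ≈ 334 K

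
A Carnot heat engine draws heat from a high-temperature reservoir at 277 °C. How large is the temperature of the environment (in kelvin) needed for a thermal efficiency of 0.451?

T_H = 277 °C → 277 + 273.15 = 550.15 K.
From η = 1 − T_C/T_H, T_C = T_H·(1 − η) = 550.15 × (1 − 0.451) = 302 K.

T_C ≈ 302 K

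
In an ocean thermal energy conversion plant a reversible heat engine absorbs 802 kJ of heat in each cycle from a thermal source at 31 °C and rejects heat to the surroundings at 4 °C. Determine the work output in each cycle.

T_H = 31 °C → 31 + 273.15 = 304.15 K.
T_C = 4 °C → 4 + 273.15 = 277.15 K.
For a reversible engine, η = 1 − T_C/T_H = 1 − 277.15/304.15 = 0.0888.
W = η·Q_H = 0.0888 × 802 = 71.20 kJ.

W ≈ 71.20 kJ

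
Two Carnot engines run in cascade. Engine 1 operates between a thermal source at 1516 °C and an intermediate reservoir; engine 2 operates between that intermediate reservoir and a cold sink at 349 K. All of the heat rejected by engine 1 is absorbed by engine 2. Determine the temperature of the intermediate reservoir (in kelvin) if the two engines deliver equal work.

T_m ≈ 1069 K

T_H = 1516 °C → 1516 + 273.15 = 1789.15 K.
For reversible stages Q_m = Q_H·(T_m/T_H). Setting W₁ = Q_H(1 − T_m/T_H) equal to W₂ = Q_m(1 − T_C/T_m) = Q_H·(T_m − T_C)/T_H gives T_H − T_m = T_m − T_C, so T_m = (T_H + T_C)/2 = (1789.15 + 349.00)/2 = 1069 K.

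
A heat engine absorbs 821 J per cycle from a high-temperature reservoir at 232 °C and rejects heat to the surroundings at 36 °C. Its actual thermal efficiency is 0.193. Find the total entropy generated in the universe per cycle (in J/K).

ΔS_univ ≈ 0.5179 J/K

T_H = 232 °C → 232 + 273.15 = 505.15 K.
T_C = 36 °C → 36 + 273.15 = 309.15 K.
W = η·Q_H = 0.193 × 821 = 158.5 J, so Q_C = Q_H − W = 662.5 J.
The hot reservoir loses entropy Q_H/T_H = 821/505.15 = 1.625 J/K; the cold reservoir gains Q_C/T_C = 662.5/309.15 = 2.143 J/K.
ΔS_univ = −Q_H/T_H + Q_C/T_C = 0.5179 J/K (> 0, since η = 0.193 < η_Carnot = 0.388).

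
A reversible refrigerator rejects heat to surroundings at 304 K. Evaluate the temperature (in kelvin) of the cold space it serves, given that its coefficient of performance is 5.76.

T_C ≈ 259 K

COP_R = T_C/(T_H − T_C) ⇒ T_C = T_H·COP_R/(1 + COP_R) = 304.00 × 5.76/(1 + 5.76) = 259 K.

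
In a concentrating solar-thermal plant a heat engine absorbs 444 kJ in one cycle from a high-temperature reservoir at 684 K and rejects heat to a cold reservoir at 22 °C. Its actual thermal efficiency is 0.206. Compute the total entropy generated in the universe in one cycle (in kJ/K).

ΔS_univ ≈ 0.545 kJ/K

T_C = 22 °C → 22 + 273.15 = 295.15 K.
W = η·Q_H = 0.206 × 444 = 91.46 kJ, so Q_C = Q_H − W = 352.5 kJ.
Reservoir entropy changes: ΔS_H = −Q_H/T_H = −444/684.00 = -0.6491 kJ/K and ΔS_C = +Q_C/T_C = 352.5/295.15 = 1.194 kJ/K.
ΔS_univ = −Q_H/T_H + Q_C/T_C = 0.545 kJ/K (> 0, since η = 0.206 < η_Carnot = 0.568).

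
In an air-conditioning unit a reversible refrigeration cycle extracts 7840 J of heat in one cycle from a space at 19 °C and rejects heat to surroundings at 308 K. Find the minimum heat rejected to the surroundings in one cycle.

Q_H ≈ 8270 J

T_C = 19 °C → 19 + 273.15 = 292.15 K.
For a reversible cycle Q_H/Q_C = T_H/T_C, so Q_H = Q_C·T_H/T_C = 7840 × 308.00/292.15 = 8270 J.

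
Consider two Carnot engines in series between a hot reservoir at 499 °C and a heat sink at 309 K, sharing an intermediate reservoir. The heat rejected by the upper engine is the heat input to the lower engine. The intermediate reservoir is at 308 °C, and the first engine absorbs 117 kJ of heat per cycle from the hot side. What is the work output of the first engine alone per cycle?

T_H = 499 °C → 499 + 273.15 = 772.15 K.
T_m = 308 °C → 308 + 273.15 = 581.15 K.
First-stage efficiency η₁ = 1 − T_m/T_H = 1 − 581.15/772.15 = 0.2474.
W₁ = η₁·Q_H = 0.2474 × 117 = 28.9 kJ.

W₁ ≈ 28.9 kJ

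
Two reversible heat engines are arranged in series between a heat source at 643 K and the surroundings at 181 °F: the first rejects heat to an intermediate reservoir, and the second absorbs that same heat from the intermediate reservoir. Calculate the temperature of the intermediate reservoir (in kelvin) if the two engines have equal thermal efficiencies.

T_m ≈ 478 K

T_C = 181 °F → (181 − 32) × 5/9 = 82.78 °C = 355.93 K.
Equal efficiencies require 1 − T_m/T_H = 1 − T_C/T_m, i.e. T_m/T_H = T_C/T_m, so T_m = √(T_H·T_C) = √(643.00 × 355.93) = 478 K.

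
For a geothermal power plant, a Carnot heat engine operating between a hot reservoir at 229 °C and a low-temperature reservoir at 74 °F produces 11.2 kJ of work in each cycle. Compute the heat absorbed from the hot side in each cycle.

T_H = 229 °C → 229 + 273.15 = 502.15 K.
T_C = 74 °F → (74 − 32) × 5/9 = 23.33 °C = 296.48 K.
The Carnot efficiency is η = 1 − T_C/T_H = 1 − 296.48/502.15 = 0.4096.
Q_H = W/η = 11.2/0.4096 = 27.35 kJ.

Q_H ≈ 27.35 kJ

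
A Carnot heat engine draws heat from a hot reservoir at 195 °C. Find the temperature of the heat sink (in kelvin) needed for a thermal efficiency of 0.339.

T_H = 195 °C → 195 + 273.15 = 468.15 K.
From η = 1 − T_C/T_H, T_C = T_H·(1 − η) = 468.15 × (1 − 0.339) = 309 K.

T_C ≈ 309 K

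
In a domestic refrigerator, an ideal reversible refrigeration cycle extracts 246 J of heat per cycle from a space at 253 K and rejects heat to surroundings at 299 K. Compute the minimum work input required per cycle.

For a reversible refrigerator, COP_R = T_C/(T_H − T_C) = 253.00/46.00 = 5.5000.
W = Q_C/COP_R = 246/5.5000 = 44.7 J.

W_in ≈ 44.7 J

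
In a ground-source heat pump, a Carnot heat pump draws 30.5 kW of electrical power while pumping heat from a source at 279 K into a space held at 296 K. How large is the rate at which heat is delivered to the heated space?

COP_HP = T_H/(T_H − T_C) = 296.00/17.00 = 17.4118.
Q_H = COP_HP · W = 17.4118 × 30.5 = 531 kW.

Q̇_H ≈ 531 kW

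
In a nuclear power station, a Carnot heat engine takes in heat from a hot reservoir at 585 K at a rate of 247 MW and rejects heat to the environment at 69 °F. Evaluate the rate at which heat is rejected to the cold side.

T_C = 69 °F → (69 − 32) × 5/9 = 20.56 °C = 293.71 K.
For a reversible engine, η = 1 − T_C/T_H = 1 − 293.71/585.00 = 0.4979.
For a reversible cycle Q_C/Q_H = T_C/T_H, so Q_C = 247 × 293.71/585.00 = 124 MW.

Q̇_C ≈ 124 MW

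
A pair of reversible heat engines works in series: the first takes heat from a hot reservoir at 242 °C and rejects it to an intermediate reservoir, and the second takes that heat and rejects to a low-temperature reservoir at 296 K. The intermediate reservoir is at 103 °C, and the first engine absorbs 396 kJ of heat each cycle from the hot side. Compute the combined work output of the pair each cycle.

T_H = 242 °C → 242 + 273.15 = 515.15 K.
Two reversible stages in series are equivalent to a single Carnot engine between T_H and T_C, so η_total = 1 − T_C/T_H = 1 − 296.00/515.15 = 0.4254.
W_total = η_total · Q_H = 0.4254 × 396 = 168 kJ.

W_total ≈ 168 kJ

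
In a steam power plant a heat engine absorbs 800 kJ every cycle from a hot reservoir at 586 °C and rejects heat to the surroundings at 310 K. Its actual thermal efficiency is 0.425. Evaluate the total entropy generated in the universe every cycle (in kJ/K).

ΔS_univ ≈ 0.5527 kJ/K

T_H = 586 °C → 586 + 273.15 = 859.15 K.
W = η·Q_H = 0.425 × 800 = 340.0 kJ, so Q_C = Q_H − W = 460.0 kJ.
The hot reservoir loses entropy Q_H/T_H = 800/859.15 = 0.9312 kJ/K; the cold reservoir gains Q_C/T_C = 460.0/310.00 = 1.484 kJ/K.
ΔS_univ = −Q_H/T_H + Q_C/T_C = 0.5527 kJ/K (> 0, since η = 0.425 < η_Carnot = 0.639).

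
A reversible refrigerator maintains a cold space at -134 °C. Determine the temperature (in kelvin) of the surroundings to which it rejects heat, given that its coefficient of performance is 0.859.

T_C = -134 °C → -134 + 273.15 = 139.15 K.
COP_R = T_C/(T_H − T_C) ⇒ T_H = T_C·(1 + 1/COP_R) = 139.15 × (1 + 1/0.859) = 301 K.

T_H ≈ 301 K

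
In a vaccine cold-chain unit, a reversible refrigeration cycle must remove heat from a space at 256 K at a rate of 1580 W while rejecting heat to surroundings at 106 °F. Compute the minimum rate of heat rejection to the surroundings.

T_H = 106 °F → (106 − 32) × 5/9 = 41.11 °C = 314.26 K.
For a reversible cycle Q_H/Q_C = T_H/T_C, so Q_H = Q_C·T_H/T_C = 1580 × 314.26/256.00 = 1940 W.

Q̇_H ≈ 1940 W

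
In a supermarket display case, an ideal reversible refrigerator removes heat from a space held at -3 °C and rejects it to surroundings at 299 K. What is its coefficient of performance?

T_C = -3 °C → -3 + 273.15 = 270.15 K.
Carnot COP: COP_R = T_C/(T_H − T_C) = 270.15/(299.00 − 270.15) = 9.36.

COP_R ≈ 9.36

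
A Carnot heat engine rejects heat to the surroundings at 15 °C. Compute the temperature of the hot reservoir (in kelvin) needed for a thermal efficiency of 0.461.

T_C = 15 °C → 15 + 273.15 = 288.15 K.
From η = 1 − T_C/T_H, solving for T_H gives T_H = T_C/(1 − η) = 288.15/(1 − 0.461) = 534.6 K.

T_H ≈ 534.6 K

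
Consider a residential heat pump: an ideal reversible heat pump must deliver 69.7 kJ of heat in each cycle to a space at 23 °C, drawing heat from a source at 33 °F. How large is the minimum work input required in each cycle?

T_H = 23 °C → 23 + 273.15 = 296.15 K.
T_C = 33 °F → (33 − 32) × 5/9 = 0.56 °C = 273.71 K.
The Carnot heat-pump COP is COP_HP = T_H/(T_H − T_C) = 296.15/22.44 = 13.1948.
W = Q_H/COP_HP = 69.7/13.1948 = 5.282 kJ.

W_in ≈ 5.282 kJ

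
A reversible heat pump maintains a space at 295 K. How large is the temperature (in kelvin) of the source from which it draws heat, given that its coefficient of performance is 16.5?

COP_HP = T_H/(T_H − T_C) ⇒ T_C = T_H·(COP_HP − 1)/COP_HP = 295.00 × (16.5 − 1)/16.5 = 277 K.

T_C ≈ 277 K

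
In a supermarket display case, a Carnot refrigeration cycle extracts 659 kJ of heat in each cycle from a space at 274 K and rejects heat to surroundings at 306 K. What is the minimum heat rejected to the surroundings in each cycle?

For a reversible cycle Q_H/Q_C = T_H/T_C, so Q_H = Q_C·T_H/T_C = 659 × 306.00/274.00 = 736 kJ.

Q_H ≈ 736 kJ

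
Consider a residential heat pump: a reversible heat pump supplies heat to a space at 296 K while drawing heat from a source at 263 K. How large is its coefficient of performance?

The Carnot heat-pump COP is COP_HP = T_H/(T_H − T_C) = 296.00/(296.00 − 263.00) = 8.97.

COP_HP ≈ 8.97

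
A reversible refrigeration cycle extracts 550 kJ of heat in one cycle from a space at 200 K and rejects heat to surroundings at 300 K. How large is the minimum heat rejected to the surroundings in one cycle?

For a reversible cycle Q_H/Q_C = T_H/T_C, so Q_H = Q_C·T_H/T_C = 550 × 300.00/200.00 = 825 kJ.

Q_H ≈ 825 kJ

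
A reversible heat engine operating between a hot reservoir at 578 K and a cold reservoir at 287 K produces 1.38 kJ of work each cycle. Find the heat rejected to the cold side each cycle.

η_rev = 1 − T_C/T_H = 1 − 287.00/578.00 = 0.5035.
Since Q_C/Q_H = T_C/T_H and Q_H = W/η, Q_C = W·T_C/(T_H − T_C) = 1.38 × 287.00/291.00 = 1.36 kJ.

Q_C ≈ 1.36 kJ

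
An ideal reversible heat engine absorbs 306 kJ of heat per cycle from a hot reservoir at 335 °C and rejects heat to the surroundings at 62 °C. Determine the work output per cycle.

W ≈ 137.4 kJ

T_H = 335 °C → 335 + 273.15 = 608.15 K.
T_C = 62 °C → 62 + 273.15 = 335.15 K.
For a reversible engine, η = 1 − T_C/T_H = 1 − 335.15/608.15 = 0.4489.
W = η·Q_H = 0.4489 × 306 = 137.4 kJ.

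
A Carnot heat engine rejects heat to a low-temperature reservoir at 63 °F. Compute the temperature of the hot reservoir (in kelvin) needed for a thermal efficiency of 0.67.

T_H ≈ 879.9 K

T_C = 63 °F → (63 − 32) × 5/9 = 17.22 °C = 290.37 K.
From η = 1 − T_C/T_H, solving for T_H gives T_H = T_C/(1 − η) = 290.37/(1 − 0.67) = 879.9 K.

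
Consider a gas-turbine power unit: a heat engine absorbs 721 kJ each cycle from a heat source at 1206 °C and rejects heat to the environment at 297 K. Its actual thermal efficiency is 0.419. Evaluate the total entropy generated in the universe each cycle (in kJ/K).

ΔS_univ ≈ 0.923 kJ/K

T_H = 1206 °C → 1206 + 273.15 = 1479.15 K.
W = η·Q_H = 0.419 × 721 = 302.1 kJ, so Q_C = Q_H − W = 418.9 kJ.
Reservoir entropy changes: ΔS_H = −Q_H/T_H = −721/1479.15 = -0.4874 kJ/K and ΔS_C = +Q_C/T_C = 418.9/297.00 = 1.410 kJ/K.
ΔS_univ = −Q_H/T_H + Q_C/T_C = 0.923 kJ/K (> 0, since η = 0.419 < η_Carnot = 0.799).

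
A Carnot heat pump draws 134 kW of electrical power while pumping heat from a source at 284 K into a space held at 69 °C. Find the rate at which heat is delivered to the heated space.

T_H = 69 °C → 69 + 273.15 = 342.15 K.
For a reversible heat pump, COP_HP = T_H/(T_H − T_C) = 342.15/58.15 = 5.8839.
Q_H = COP_HP · W = 5.8839 × 134 = 788.4 kW.

Q̇_H ≈ 788.4 kW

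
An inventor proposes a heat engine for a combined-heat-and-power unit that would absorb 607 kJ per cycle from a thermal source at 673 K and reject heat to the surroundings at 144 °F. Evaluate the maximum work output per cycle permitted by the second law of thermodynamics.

W_max ≈ 305 kJ

T_C = 144 °F → (144 − 32) × 5/9 = 62.22 °C = 335.37 K.
The second-law ceiling is the Carnot efficiency, η_max = 1 − T_C/T_H = 1 − 335.37/673.00 = 0.5017.
W_max = η_max · Q_H = 0.5017 × 607 = 305 kJ.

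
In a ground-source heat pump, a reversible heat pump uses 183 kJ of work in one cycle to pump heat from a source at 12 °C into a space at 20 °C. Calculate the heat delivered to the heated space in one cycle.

Q_H ≈ 6706 kJ

T_H = 20 °C → 20 + 273.15 = 293.15 K.
T_C = 12 °C → 12 + 273.15 = 285.15 K.
The Carnot heat-pump COP is COP_HP = T_H/(T_H − T_C) = 293.15/8.00 = 36.6437.
Q_H = COP_HP · W = 36.6437 × 183 = 6706 kJ.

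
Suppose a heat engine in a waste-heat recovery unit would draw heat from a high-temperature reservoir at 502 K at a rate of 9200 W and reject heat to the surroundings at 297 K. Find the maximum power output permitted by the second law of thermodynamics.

Ẇ_max ≈ 3760 W

By the Carnot theorem, η_max = 1 − T_C/T_H = 1 − 297.00/502.00 = 0.4084.
W_max = η_max · Q_H = 0.4084 × 9200 = 3760 W.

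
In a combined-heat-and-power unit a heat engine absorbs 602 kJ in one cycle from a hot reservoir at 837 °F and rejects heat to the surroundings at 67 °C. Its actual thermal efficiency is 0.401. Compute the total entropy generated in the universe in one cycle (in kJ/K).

ΔS_univ ≈ 0.224 kJ/K

T_H = 837 °F → (837 − 32) × 5/9 = 447.22 °C = 720.37 K.
T_C = 67 °C → 67 + 273.15 = 340.15 K.
W = η·Q_H = 0.401 × 602 = 241.4 kJ, so Q_C = Q_H − W = 360.6 kJ.
The hot reservoir loses entropy Q_H/T_H = 602/720.37 = 0.8357 kJ/K; the cold reservoir gains Q_C/T_C = 360.6/340.15 = 1.060 kJ/K.
ΔS_univ = −Q_H/T_H + Q_C/T_C = 0.224 kJ/K (> 0, since η = 0.401 < η_Carnot = 0.528).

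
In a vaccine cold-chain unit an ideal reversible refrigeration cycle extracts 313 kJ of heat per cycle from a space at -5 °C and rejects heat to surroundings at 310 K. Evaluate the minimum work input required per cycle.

T_C = -5 °C → -5 + 273.15 = 268.15 K.
For a reversible refrigerator, COP_R = T_C/(T_H − T_C) = 268.15/41.85 = 6.4074.
W = Q_C/COP_R = 313/6.4074 = 48.8 kJ.

W_in ≈ 48.8 kJ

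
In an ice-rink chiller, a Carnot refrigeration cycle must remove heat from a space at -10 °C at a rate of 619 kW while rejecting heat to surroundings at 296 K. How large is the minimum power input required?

Ẇ_in ≈ 77.3 kW

T_C = -10 °C → -10 + 273.15 = 263.15 K.
The reversible coefficient of performance is COP_R = T_C/(T_H − T_C) = 263.15/32.85 = 8.0107.
W = Q_C/COP_R = 619/8.0107 = 77.3 kW.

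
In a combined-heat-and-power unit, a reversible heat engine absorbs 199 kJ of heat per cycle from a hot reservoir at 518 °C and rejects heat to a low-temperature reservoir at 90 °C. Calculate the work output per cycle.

T_H = 518 °C → 518 + 273.15 = 791.15 K.
T_C = 90 °C → 90 + 273.15 = 363.15 K.
Carnot efficiency: η = 1 − T_C/T_H = 1 − 363.15/791.15 = 0.5410.
W = η·Q_H = 0.5410 × 199 = 108 kJ.

W ≈ 108 kJ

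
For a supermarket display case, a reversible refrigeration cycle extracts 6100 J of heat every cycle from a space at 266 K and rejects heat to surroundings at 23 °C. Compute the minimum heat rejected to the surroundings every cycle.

Q_H ≈ 6790 J

T_H = 23 °C → 23 + 273.15 = 296.15 K.
For a reversible cycle Q_H/Q_C = T_H/T_C, so Q_H = Q_C·T_H/T_C = 6100 × 296.15/266.00 = 6790 J.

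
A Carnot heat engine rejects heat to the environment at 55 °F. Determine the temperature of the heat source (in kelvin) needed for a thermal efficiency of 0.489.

T_C = 55 °F → (55 − 32) × 5/9 = 12.78 °C = 285.93 K.
From η = 1 − T_C/T_H, solving for T_H gives T_H = T_C/(1 − η) = 285.93/(1 − 0.489) = 560 K.

T_H ≈ 560 K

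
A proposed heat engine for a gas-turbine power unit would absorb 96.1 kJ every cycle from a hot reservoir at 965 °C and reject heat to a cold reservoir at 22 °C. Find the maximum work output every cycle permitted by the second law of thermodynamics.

T_H = 965 °C → 965 + 273.15 = 1238.15 K.
T_C = 22 °C → 22 + 273.15 = 295.15 K.
By the Carnot theorem, η_max = 1 − T_C/T_H = 1 − 295.15/1238.15 = 0.7616.
W_max = η_max · Q_H = 0.7616 × 96.1 = 73.19 kJ.

W_max ≈ 73.19 kJ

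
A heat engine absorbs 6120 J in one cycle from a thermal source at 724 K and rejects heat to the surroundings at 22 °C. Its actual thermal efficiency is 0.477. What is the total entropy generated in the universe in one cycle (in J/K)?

ΔS_univ ≈ 2.39 J/K

T_C = 22 °C → 22 + 273.15 = 295.15 K.
W = η·Q_H = 0.477 × 6120 = 2919 J, so Q_C = Q_H − W = 3201 J.
Entropy balance on the reservoirs: −Q_H/T_H = -8.453 J/K, +Q_C/T_C = 10.84 J/K.
ΔS_univ = −Q_H/T_H + Q_C/T_C = 2.39 J/K (> 0, since η = 0.477 < η_Carnot = 0.592).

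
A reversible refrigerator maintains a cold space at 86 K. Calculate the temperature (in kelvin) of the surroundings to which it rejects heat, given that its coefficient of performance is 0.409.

T_H ≈ 296 K

COP_R = T_C/(T_H − T_C) ⇒ T_H = T_C·(1 + 1/COP_R) = 86.00 × (1 + 1/0.409) = 296 K.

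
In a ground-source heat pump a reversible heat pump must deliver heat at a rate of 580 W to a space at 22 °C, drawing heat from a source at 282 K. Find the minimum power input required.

T_H = 22 °C → 22 + 273.15 = 295.15 K.
COP_HP = T_H/(T_H − T_C) = 295.15/13.15 = 22.4449.
W = Q_H/COP_HP = 580/22.4449 = 25.8 W.

Ẇ_in ≈ 25.8 W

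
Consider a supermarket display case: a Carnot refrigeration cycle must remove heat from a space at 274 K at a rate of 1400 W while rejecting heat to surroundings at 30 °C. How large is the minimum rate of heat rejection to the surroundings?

T_H = 30 °C → 30 + 273.15 = 303.15 K.
For a reversible cycle Q_H/Q_C = T_H/T_C, so Q_H = Q_C·T_H/T_C = 1400 × 303.15/274.00 = 1550 W.

Q̇_H ≈ 1550 W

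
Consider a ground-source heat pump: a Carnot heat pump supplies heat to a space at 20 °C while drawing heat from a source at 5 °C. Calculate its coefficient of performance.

COP_HP ≈ 19.5

T_H = 20 °C → 20 + 273.15 = 293.15 K.
T_C = 5 °C → 5 + 273.15 = 278.15 K.
Reversible heating COP: COP_HP = T_H/(T_H − T_C) = 293.15/(293.15 − 278.15) = 19.5.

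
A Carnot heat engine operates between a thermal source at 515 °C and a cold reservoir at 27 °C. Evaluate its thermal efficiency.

η ≈ 0.619

T_H = 515 °C → 515 + 273.15 = 788.15 K.
T_C = 27 °C → 27 + 273.15 = 300.15 K.
The Carnot efficiency is η = 1 − T_C/T_H = 1 − 300.15/788.15 = 0.619.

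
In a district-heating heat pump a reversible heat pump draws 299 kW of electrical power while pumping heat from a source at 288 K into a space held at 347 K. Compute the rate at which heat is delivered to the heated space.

For a reversible heat pump, COP_HP = T_H/(T_H − T_C) = 347.00/59.00 = 5.8814.
Q_H = COP_HP · W = 5.8814 × 299 = 1760 kW.

Q̇_H ≈ 1760 kW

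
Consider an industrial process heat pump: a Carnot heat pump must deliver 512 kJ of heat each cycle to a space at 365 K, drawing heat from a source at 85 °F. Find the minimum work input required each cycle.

T_C = 85 °F → (85 − 32) × 5/9 = 29.44 °C = 302.59 K.
The Carnot heat-pump COP is COP_HP = T_H/(T_H − T_C) = 365.00/62.41 = 5.8488.
W = Q_H/COP_HP = 512/5.8488 = 87.5 kJ.

W_in ≈ 87.5 kJ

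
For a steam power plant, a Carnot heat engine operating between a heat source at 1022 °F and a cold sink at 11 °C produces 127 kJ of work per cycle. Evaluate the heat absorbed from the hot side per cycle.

Q_H ≈ 194 kJ

T_H = 1022 °F → (1022 − 32) × 5/9 = 550.00 °C = 823.15 K.
T_C = 11 °C → 11 + 273.15 = 284.15 K.
Carnot efficiency: η = 1 − T_C/T_H = 1 − 284.15/823.15 = 0.6548.
Q_H = W/η = 127/0.6548 = 194 kJ.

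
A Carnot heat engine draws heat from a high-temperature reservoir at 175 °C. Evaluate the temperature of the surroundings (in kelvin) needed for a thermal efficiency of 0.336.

T_H = 175 °C → 175 + 273.15 = 448.15 K.
From η = 1 − T_C/T_H, T_C = T_H·(1 − η) = 448.15 × (1 − 0.336) = 298 K.

T_C ≈ 298 K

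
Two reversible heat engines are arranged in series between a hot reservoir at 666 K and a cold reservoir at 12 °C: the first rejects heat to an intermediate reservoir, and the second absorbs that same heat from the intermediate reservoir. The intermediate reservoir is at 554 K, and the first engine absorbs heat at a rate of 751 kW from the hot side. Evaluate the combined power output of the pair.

Ẇ_total ≈ 429 kW

T_C = 12 °C → 12 + 273.15 = 285.15 K.
Two reversible stages in series are equivalent to a single Carnot engine between T_H and T_C, so η_total = 1 − T_C/T_H = 1 − 285.15/666.00 = 0.5718.
W_total = η_total · Q_H = 0.5718 × 751 = 429 kW.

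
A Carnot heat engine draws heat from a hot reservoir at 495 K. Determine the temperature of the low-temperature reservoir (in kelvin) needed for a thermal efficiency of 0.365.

T_C ≈ 314 K

From η = 1 − T_C/T_H, T_C = T_H·(1 − η) = 495.00 × (1 − 0.365) = 314 K.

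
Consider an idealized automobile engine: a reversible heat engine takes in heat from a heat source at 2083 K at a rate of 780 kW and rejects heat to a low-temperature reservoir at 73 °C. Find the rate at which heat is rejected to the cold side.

T_C = 73 °C → 73 + 273.15 = 346.15 K.
Since the cycle is reversible, η = 1 − T_C/T_H = 1 − 346.15/2083.00 = 0.8338.
For a reversible cycle Q_C/Q_H = T_C/T_H, so Q_C = 780 × 346.15/2083.00 = 130 kW.

Q̇_C ≈ 130 kW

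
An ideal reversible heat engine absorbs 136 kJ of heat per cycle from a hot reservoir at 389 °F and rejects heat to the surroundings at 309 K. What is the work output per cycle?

T_H = 389 °F → (389 − 32) × 5/9 = 198.33 °C = 471.48 K.
Carnot efficiency: η = 1 − T_C/T_H = 1 − 309.00/471.48 = 0.3446.
W = η·Q_H = 0.3446 × 136 = 46.87 kJ.

W ≈ 46.87 kJ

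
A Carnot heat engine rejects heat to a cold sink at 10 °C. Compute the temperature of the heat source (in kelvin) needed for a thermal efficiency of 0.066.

T_C = 10 °C → 10 + 273.15 = 283.15 K.
From η = 1 − T_C/T_H, solving for T_H gives T_H = T_C/(1 − η) = 283.15/(1 − 0.066) = 303.2 K.

T_H ≈ 303.2 K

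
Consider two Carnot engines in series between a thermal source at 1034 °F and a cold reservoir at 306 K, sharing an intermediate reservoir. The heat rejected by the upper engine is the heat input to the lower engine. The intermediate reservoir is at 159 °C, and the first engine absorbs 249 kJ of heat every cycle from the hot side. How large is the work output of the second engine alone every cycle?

W₂ ≈ 37.9 kJ

T_H = 1034 °F → (1034 − 32) × 5/9 = 556.67 °C = 829.82 K.
T_m = 159 °C → 159 + 273.15 = 432.15 K.
Heat entering the second stage: Q_m = Q_H·(T_m/T_H) = 249 × 432.15/829.82 = 130 kJ.
Second-stage efficiency η₂ = 1 − T_C/T_m = 1 − 306.00/432.15 = 0.2919, so W₂ = η₂·Q_m = 37.9 kJ.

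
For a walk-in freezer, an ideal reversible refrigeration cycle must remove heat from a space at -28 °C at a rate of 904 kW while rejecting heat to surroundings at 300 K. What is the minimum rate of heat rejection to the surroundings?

T_C = -28 °C → -28 + 273.15 = 245.15 K.
For a reversible cycle Q_H/Q_C = T_H/T_C, so Q_H = Q_C·T_H/T_C = 904 × 300.00/245.15 = 1110 kW.

Q̇_H ≈ 1110 kW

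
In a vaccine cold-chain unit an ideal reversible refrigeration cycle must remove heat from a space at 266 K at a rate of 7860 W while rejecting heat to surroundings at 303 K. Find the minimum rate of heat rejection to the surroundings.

For a reversible cycle Q_H/Q_C = T_H/T_C, so Q_H = Q_C·T_H/T_C = 7860 × 303.00/266.00 = 8953 W.

Q̇_H ≈ 8953 W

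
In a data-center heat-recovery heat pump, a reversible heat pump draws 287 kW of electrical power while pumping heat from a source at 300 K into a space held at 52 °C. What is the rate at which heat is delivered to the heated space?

Q̇_H ≈ 3710 kW

T_H = 52 °C → 52 + 273.15 = 325.15 K.
The Carnot heat-pump COP is COP_HP = T_H/(T_H − T_C) = 325.15/25.15 = 12.9284.
Q_H = COP_HP · W = 12.9284 × 287 = 3710 kW.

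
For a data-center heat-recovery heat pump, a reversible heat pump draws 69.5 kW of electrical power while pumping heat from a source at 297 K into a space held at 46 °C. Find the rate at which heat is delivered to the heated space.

T_H = 46 °C → 46 + 273.15 = 319.15 K.
For a reversible heat pump, COP_HP = T_H/(T_H − T_C) = 319.15/22.15 = 14.4086.
Q_H = COP_HP · W = 14.4086 × 69.5 = 1000 kW.

Q̇_H ≈ 1000 kW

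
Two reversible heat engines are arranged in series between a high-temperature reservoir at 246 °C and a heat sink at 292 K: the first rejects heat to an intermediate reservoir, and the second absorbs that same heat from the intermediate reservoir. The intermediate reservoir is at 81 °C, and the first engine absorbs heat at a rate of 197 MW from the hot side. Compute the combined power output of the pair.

T_H = 246 °C → 246 + 273.15 = 519.15 K.
Two reversible stages in series are equivalent to a single Carnot engine between T_H and T_C, so η_total = 1 − T_C/T_H = 1 − 292.00/519.15 = 0.4375.
W_total = η_total · Q_H = 0.4375 × 197 = 86.2 MW.

Ẇ_total ≈ 86.2 MW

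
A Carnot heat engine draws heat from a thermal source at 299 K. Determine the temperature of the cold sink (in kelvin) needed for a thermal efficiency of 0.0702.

T_C ≈ 278.0 K

From η = 1 − T_C/T_H, T_C = T_H·(1 − η) = 299.00 × (1 − 0.0702) = 278.0 K.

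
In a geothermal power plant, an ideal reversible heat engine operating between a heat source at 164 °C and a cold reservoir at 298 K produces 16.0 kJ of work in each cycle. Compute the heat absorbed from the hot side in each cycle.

T_H = 164 °C → 164 + 273.15 = 437.15 K.
For a reversible engine, η = 1 − T_C/T_H = 1 − 298.00/437.15 = 0.3183.
Q_H = W/η = 16.0/0.3183 = 50.3 kJ.

Q_H ≈ 50.3 kJ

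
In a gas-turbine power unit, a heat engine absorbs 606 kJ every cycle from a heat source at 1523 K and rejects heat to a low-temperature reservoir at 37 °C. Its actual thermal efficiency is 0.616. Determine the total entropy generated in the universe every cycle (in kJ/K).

ΔS_univ ≈ 0.352 kJ/K

T_C = 37 °C → 37 + 273.15 = 310.15 K.
W = η·Q_H = 0.616 × 606 = 373.3 kJ, so Q_C = Q_H − W = 232.7 kJ.
Entropy balance on the reservoirs: −Q_H/T_H = -0.3979 kJ/K, +Q_C/T_C = 0.7503 kJ/K.
ΔS_univ = −Q_H/T_H + Q_C/T_C = 0.352 kJ/K (> 0, since η = 0.616 < η_Carnot = 0.796).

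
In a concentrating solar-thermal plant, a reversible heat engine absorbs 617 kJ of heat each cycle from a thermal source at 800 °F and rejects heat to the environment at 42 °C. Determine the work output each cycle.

T_H = 800 °F → (800 − 32) × 5/9 = 426.67 °C = 699.82 K.
T_C = 42 °C → 42 + 273.15 = 315.15 K.
The Carnot efficiency is η = 1 − T_C/T_H = 1 − 315.15/699.82 = 0.5497.
W = η·Q_H = 0.5497 × 617 = 339 kJ.

W ≈ 339 kJ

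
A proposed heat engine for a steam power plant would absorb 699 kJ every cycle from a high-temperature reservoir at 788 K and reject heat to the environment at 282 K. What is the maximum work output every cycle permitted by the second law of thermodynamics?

By the Carnot theorem, η_max = 1 − T_C/T_H = 1 − 282.00/788.00 = 0.6421.
W_max = η_max · Q_H = 0.6421 × 699 = 449 kJ.

W_max ≈ 449 kJ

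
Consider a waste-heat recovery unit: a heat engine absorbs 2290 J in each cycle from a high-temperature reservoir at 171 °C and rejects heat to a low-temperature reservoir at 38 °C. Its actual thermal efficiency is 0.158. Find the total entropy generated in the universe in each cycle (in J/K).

T_H = 171 °C → 171 + 273.15 = 444.15 K.
T_C = 38 °C → 38 + 273.15 = 311.15 K.
W = η·Q_H = 0.158 × 2290 = 361.8 J, so Q_C = Q_H − W = 1928 J.
Entropy balance on the reservoirs: −Q_H/T_H = -5.156 J/K, +Q_C/T_C = 6.197 J/K.
ΔS_univ = −Q_H/T_H + Q_C/T_C = 1.04 J/K (> 0, since η = 0.158 < η_Carnot = 0.299).

ΔS_univ ≈ 1.04 J/K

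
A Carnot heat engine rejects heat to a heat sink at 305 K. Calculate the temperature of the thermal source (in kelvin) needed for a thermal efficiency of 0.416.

T_H ≈ 522 K

From η = 1 − T_C/T_H, solving for T_H gives T_H = T_C/(1 − η) = 305.00/(1 − 0.416) = 522 K.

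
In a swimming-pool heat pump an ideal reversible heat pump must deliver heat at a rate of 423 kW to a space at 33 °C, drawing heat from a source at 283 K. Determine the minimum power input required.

Ẇ_in ≈ 32.0 kW

T_H = 33 °C → 33 + 273.15 = 306.15 K.
The Carnot heat-pump COP is COP_HP = T_H/(T_H − T_C) = 306.15/23.15 = 13.2246.
W = Q_H/COP_HP = 423/13.2246 = 32.0 kW.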